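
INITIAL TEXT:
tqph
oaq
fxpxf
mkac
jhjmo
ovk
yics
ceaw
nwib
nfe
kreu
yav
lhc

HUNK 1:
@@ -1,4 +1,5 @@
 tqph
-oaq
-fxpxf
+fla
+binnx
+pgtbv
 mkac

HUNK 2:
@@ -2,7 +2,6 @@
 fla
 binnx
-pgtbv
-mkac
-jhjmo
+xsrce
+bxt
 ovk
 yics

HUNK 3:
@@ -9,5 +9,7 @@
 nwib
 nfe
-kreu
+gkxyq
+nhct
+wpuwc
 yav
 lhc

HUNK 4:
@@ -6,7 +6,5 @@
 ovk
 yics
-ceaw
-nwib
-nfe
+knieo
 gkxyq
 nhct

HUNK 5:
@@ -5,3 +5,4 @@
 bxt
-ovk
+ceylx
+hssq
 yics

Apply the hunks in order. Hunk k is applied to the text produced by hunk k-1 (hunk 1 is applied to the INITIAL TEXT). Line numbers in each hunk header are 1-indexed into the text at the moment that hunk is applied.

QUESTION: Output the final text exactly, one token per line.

Answer: tqph
fla
binnx
xsrce
bxt
ceylx
hssq
yics
knieo
gkxyq
nhct
wpuwc
yav
lhc

Derivation:
Hunk 1: at line 1 remove [oaq,fxpxf] add [fla,binnx,pgtbv] -> 14 lines: tqph fla binnx pgtbv mkac jhjmo ovk yics ceaw nwib nfe kreu yav lhc
Hunk 2: at line 2 remove [pgtbv,mkac,jhjmo] add [xsrce,bxt] -> 13 lines: tqph fla binnx xsrce bxt ovk yics ceaw nwib nfe kreu yav lhc
Hunk 3: at line 9 remove [kreu] add [gkxyq,nhct,wpuwc] -> 15 lines: tqph fla binnx xsrce bxt ovk yics ceaw nwib nfe gkxyq nhct wpuwc yav lhc
Hunk 4: at line 6 remove [ceaw,nwib,nfe] add [knieo] -> 13 lines: tqph fla binnx xsrce bxt ovk yics knieo gkxyq nhct wpuwc yav lhc
Hunk 5: at line 5 remove [ovk] add [ceylx,hssq] -> 14 lines: tqph fla binnx xsrce bxt ceylx hssq yics knieo gkxyq nhct wpuwc yav lhc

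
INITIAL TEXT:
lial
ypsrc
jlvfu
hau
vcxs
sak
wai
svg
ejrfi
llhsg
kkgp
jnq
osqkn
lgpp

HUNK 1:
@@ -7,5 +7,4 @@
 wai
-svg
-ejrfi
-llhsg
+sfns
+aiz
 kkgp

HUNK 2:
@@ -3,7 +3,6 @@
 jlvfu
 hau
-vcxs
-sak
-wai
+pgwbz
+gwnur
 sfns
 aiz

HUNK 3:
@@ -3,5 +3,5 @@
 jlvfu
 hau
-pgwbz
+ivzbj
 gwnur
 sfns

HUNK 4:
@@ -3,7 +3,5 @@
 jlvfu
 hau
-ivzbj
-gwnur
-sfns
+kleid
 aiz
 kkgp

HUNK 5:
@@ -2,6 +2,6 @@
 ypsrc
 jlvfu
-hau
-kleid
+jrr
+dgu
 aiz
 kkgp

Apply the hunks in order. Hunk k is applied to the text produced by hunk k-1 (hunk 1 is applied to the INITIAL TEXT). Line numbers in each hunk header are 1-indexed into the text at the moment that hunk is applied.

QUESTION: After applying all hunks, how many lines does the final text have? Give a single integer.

Answer: 10

Derivation:
Hunk 1: at line 7 remove [svg,ejrfi,llhsg] add [sfns,aiz] -> 13 lines: lial ypsrc jlvfu hau vcxs sak wai sfns aiz kkgp jnq osqkn lgpp
Hunk 2: at line 3 remove [vcxs,sak,wai] add [pgwbz,gwnur] -> 12 lines: lial ypsrc jlvfu hau pgwbz gwnur sfns aiz kkgp jnq osqkn lgpp
Hunk 3: at line 3 remove [pgwbz] add [ivzbj] -> 12 lines: lial ypsrc jlvfu hau ivzbj gwnur sfns aiz kkgp jnq osqkn lgpp
Hunk 4: at line 3 remove [ivzbj,gwnur,sfns] add [kleid] -> 10 lines: lial ypsrc jlvfu hau kleid aiz kkgp jnq osqkn lgpp
Hunk 5: at line 2 remove [hau,kleid] add [jrr,dgu] -> 10 lines: lial ypsrc jlvfu jrr dgu aiz kkgp jnq osqkn lgpp
Final line count: 10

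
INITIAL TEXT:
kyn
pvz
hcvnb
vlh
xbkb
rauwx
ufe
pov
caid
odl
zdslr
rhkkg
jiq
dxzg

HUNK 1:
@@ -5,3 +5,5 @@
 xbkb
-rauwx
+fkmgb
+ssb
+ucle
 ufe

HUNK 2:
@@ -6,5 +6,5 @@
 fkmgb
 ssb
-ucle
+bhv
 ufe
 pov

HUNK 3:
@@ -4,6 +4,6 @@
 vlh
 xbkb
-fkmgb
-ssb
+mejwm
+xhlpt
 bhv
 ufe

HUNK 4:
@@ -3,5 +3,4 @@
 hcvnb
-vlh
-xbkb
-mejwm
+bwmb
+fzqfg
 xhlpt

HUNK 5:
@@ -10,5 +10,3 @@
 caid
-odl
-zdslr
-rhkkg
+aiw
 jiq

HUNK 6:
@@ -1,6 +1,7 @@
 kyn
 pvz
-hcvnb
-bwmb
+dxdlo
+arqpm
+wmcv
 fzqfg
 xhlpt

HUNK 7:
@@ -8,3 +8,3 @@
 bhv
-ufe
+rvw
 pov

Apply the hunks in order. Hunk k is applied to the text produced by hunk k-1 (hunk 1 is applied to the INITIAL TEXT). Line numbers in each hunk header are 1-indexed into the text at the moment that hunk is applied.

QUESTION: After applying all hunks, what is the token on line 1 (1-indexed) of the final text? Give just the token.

Answer: kyn

Derivation:
Hunk 1: at line 5 remove [rauwx] add [fkmgb,ssb,ucle] -> 16 lines: kyn pvz hcvnb vlh xbkb fkmgb ssb ucle ufe pov caid odl zdslr rhkkg jiq dxzg
Hunk 2: at line 6 remove [ucle] add [bhv] -> 16 lines: kyn pvz hcvnb vlh xbkb fkmgb ssb bhv ufe pov caid odl zdslr rhkkg jiq dxzg
Hunk 3: at line 4 remove [fkmgb,ssb] add [mejwm,xhlpt] -> 16 lines: kyn pvz hcvnb vlh xbkb mejwm xhlpt bhv ufe pov caid odl zdslr rhkkg jiq dxzg
Hunk 4: at line 3 remove [vlh,xbkb,mejwm] add [bwmb,fzqfg] -> 15 lines: kyn pvz hcvnb bwmb fzqfg xhlpt bhv ufe pov caid odl zdslr rhkkg jiq dxzg
Hunk 5: at line 10 remove [odl,zdslr,rhkkg] add [aiw] -> 13 lines: kyn pvz hcvnb bwmb fzqfg xhlpt bhv ufe pov caid aiw jiq dxzg
Hunk 6: at line 1 remove [hcvnb,bwmb] add [dxdlo,arqpm,wmcv] -> 14 lines: kyn pvz dxdlo arqpm wmcv fzqfg xhlpt bhv ufe pov caid aiw jiq dxzg
Hunk 7: at line 8 remove [ufe] add [rvw] -> 14 lines: kyn pvz dxdlo arqpm wmcv fzqfg xhlpt bhv rvw pov caid aiw jiq dxzg
Final line 1: kyn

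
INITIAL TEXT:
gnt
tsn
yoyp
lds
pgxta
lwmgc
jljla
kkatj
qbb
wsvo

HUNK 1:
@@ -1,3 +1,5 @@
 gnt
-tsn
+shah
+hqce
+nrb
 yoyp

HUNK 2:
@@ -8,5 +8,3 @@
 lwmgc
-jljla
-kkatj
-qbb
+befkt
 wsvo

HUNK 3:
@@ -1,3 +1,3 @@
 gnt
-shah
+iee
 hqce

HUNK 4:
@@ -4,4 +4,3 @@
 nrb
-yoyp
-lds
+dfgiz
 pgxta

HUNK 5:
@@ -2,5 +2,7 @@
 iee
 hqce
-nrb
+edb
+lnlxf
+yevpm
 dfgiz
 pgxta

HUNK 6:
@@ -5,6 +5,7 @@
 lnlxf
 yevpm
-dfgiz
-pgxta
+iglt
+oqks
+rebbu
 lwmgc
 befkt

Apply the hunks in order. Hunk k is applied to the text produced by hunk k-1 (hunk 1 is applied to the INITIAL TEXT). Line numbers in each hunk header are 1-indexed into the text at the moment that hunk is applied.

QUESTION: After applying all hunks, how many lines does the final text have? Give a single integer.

Answer: 12

Derivation:
Hunk 1: at line 1 remove [tsn] add [shah,hqce,nrb] -> 12 lines: gnt shah hqce nrb yoyp lds pgxta lwmgc jljla kkatj qbb wsvo
Hunk 2: at line 8 remove [jljla,kkatj,qbb] add [befkt] -> 10 lines: gnt shah hqce nrb yoyp lds pgxta lwmgc befkt wsvo
Hunk 3: at line 1 remove [shah] add [iee] -> 10 lines: gnt iee hqce nrb yoyp lds pgxta lwmgc befkt wsvo
Hunk 4: at line 4 remove [yoyp,lds] add [dfgiz] -> 9 lines: gnt iee hqce nrb dfgiz pgxta lwmgc befkt wsvo
Hunk 5: at line 2 remove [nrb] add [edb,lnlxf,yevpm] -> 11 lines: gnt iee hqce edb lnlxf yevpm dfgiz pgxta lwmgc befkt wsvo
Hunk 6: at line 5 remove [dfgiz,pgxta] add [iglt,oqks,rebbu] -> 12 lines: gnt iee hqce edb lnlxf yevpm iglt oqks rebbu lwmgc befkt wsvo
Final line count: 12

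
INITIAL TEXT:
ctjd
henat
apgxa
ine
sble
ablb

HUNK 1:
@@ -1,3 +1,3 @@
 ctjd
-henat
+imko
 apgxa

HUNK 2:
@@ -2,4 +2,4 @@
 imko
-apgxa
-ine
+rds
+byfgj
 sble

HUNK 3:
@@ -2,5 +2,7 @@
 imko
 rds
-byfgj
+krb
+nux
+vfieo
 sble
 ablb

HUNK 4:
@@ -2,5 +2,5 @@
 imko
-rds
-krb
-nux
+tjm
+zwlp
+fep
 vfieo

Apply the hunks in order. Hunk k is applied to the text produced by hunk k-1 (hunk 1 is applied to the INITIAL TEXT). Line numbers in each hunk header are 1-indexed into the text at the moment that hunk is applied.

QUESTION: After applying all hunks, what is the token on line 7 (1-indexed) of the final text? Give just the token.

Hunk 1: at line 1 remove [henat] add [imko] -> 6 lines: ctjd imko apgxa ine sble ablb
Hunk 2: at line 2 remove [apgxa,ine] add [rds,byfgj] -> 6 lines: ctjd imko rds byfgj sble ablb
Hunk 3: at line 2 remove [byfgj] add [krb,nux,vfieo] -> 8 lines: ctjd imko rds krb nux vfieo sble ablb
Hunk 4: at line 2 remove [rds,krb,nux] add [tjm,zwlp,fep] -> 8 lines: ctjd imko tjm zwlp fep vfieo sble ablb
Final line 7: sble

Answer: sble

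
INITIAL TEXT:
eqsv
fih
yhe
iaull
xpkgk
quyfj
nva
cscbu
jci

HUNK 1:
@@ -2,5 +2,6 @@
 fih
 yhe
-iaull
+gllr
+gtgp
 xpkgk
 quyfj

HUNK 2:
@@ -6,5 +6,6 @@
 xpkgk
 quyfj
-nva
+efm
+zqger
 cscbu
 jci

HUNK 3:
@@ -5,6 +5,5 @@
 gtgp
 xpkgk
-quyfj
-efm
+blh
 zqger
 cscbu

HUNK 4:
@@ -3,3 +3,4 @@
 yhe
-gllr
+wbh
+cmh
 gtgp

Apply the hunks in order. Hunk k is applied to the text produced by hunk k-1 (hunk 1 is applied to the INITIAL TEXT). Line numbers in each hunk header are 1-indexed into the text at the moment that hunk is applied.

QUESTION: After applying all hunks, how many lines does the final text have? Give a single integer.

Answer: 11

Derivation:
Hunk 1: at line 2 remove [iaull] add [gllr,gtgp] -> 10 lines: eqsv fih yhe gllr gtgp xpkgk quyfj nva cscbu jci
Hunk 2: at line 6 remove [nva] add [efm,zqger] -> 11 lines: eqsv fih yhe gllr gtgp xpkgk quyfj efm zqger cscbu jci
Hunk 3: at line 5 remove [quyfj,efm] add [blh] -> 10 lines: eqsv fih yhe gllr gtgp xpkgk blh zqger cscbu jci
Hunk 4: at line 3 remove [gllr] add [wbh,cmh] -> 11 lines: eqsv fih yhe wbh cmh gtgp xpkgk blh zqger cscbu jci
Final line count: 11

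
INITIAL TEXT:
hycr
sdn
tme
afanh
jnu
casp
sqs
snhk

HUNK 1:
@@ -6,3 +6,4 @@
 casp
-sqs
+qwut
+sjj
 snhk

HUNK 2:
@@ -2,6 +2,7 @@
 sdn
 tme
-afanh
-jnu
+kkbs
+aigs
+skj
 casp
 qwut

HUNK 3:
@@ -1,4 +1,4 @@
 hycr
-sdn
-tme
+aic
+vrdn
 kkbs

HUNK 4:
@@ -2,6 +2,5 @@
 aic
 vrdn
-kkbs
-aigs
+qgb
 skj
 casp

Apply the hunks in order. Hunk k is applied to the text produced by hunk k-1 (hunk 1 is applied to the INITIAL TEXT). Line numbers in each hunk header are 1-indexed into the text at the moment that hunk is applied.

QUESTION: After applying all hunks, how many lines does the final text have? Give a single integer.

Hunk 1: at line 6 remove [sqs] add [qwut,sjj] -> 9 lines: hycr sdn tme afanh jnu casp qwut sjj snhk
Hunk 2: at line 2 remove [afanh,jnu] add [kkbs,aigs,skj] -> 10 lines: hycr sdn tme kkbs aigs skj casp qwut sjj snhk
Hunk 3: at line 1 remove [sdn,tme] add [aic,vrdn] -> 10 lines: hycr aic vrdn kkbs aigs skj casp qwut sjj snhk
Hunk 4: at line 2 remove [kkbs,aigs] add [qgb] -> 9 lines: hycr aic vrdn qgb skj casp qwut sjj snhk
Final line count: 9

Answer: 9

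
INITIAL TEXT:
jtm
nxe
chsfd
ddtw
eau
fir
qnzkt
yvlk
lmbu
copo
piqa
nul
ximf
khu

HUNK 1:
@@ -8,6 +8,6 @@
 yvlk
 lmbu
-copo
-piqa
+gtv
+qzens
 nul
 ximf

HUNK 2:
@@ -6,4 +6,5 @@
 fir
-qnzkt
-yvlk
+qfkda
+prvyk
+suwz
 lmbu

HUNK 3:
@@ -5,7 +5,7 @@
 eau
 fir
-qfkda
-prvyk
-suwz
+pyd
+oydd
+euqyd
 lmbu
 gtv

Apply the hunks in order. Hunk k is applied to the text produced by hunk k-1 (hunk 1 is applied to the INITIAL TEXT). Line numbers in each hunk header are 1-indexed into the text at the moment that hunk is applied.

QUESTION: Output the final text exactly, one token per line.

Answer: jtm
nxe
chsfd
ddtw
eau
fir
pyd
oydd
euqyd
lmbu
gtv
qzens
nul
ximf
khu

Derivation:
Hunk 1: at line 8 remove [copo,piqa] add [gtv,qzens] -> 14 lines: jtm nxe chsfd ddtw eau fir qnzkt yvlk lmbu gtv qzens nul ximf khu
Hunk 2: at line 6 remove [qnzkt,yvlk] add [qfkda,prvyk,suwz] -> 15 lines: jtm nxe chsfd ddtw eau fir qfkda prvyk suwz lmbu gtv qzens nul ximf khu
Hunk 3: at line 5 remove [qfkda,prvyk,suwz] add [pyd,oydd,euqyd] -> 15 lines: jtm nxe chsfd ddtw eau fir pyd oydd euqyd lmbu gtv qzens nul ximf khu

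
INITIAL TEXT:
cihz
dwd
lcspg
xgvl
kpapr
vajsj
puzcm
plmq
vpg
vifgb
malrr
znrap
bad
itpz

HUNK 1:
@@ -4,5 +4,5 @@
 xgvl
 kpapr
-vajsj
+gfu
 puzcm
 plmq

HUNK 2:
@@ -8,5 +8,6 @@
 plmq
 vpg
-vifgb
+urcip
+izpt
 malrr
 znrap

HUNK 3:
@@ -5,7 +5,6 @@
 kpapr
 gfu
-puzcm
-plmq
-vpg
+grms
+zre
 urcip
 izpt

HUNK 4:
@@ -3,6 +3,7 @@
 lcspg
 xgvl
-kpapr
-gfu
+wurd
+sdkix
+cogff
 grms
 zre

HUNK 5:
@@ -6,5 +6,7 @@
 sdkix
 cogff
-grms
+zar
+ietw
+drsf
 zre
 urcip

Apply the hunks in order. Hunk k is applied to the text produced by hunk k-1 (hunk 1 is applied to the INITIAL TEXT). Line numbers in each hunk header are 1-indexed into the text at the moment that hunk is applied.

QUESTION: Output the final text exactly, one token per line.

Answer: cihz
dwd
lcspg
xgvl
wurd
sdkix
cogff
zar
ietw
drsf
zre
urcip
izpt
malrr
znrap
bad
itpz

Derivation:
Hunk 1: at line 4 remove [vajsj] add [gfu] -> 14 lines: cihz dwd lcspg xgvl kpapr gfu puzcm plmq vpg vifgb malrr znrap bad itpz
Hunk 2: at line 8 remove [vifgb] add [urcip,izpt] -> 15 lines: cihz dwd lcspg xgvl kpapr gfu puzcm plmq vpg urcip izpt malrr znrap bad itpz
Hunk 3: at line 5 remove [puzcm,plmq,vpg] add [grms,zre] -> 14 lines: cihz dwd lcspg xgvl kpapr gfu grms zre urcip izpt malrr znrap bad itpz
Hunk 4: at line 3 remove [kpapr,gfu] add [wurd,sdkix,cogff] -> 15 lines: cihz dwd lcspg xgvl wurd sdkix cogff grms zre urcip izpt malrr znrap bad itpz
Hunk 5: at line 6 remove [grms] add [zar,ietw,drsf] -> 17 lines: cihz dwd lcspg xgvl wurd sdkix cogff zar ietw drsf zre urcip izpt malrr znrap bad itpz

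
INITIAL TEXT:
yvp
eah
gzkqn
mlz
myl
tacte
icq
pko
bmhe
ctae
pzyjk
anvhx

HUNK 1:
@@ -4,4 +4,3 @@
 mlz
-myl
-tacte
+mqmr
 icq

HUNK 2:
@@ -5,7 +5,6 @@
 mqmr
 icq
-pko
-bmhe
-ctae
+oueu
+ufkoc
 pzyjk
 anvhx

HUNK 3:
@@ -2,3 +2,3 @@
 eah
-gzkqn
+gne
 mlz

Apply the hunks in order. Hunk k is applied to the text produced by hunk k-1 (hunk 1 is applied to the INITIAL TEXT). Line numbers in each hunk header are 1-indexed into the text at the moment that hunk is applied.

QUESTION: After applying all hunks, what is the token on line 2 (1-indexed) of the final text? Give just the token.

Hunk 1: at line 4 remove [myl,tacte] add [mqmr] -> 11 lines: yvp eah gzkqn mlz mqmr icq pko bmhe ctae pzyjk anvhx
Hunk 2: at line 5 remove [pko,bmhe,ctae] add [oueu,ufkoc] -> 10 lines: yvp eah gzkqn mlz mqmr icq oueu ufkoc pzyjk anvhx
Hunk 3: at line 2 remove [gzkqn] add [gne] -> 10 lines: yvp eah gne mlz mqmr icq oueu ufkoc pzyjk anvhx
Final line 2: eah

Answer: eah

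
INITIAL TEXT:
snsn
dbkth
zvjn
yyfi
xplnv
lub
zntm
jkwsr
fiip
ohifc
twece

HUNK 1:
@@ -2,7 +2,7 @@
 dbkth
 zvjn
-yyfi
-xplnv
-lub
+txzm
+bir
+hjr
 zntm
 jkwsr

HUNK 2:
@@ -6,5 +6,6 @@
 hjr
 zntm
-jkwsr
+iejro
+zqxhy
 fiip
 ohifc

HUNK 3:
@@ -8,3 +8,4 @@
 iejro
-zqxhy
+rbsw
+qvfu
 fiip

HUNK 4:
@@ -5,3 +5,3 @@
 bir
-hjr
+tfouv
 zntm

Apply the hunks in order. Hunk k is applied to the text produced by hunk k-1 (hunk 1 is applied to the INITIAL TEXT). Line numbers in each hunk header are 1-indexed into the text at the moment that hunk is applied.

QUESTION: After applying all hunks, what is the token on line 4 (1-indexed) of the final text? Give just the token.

Answer: txzm

Derivation:
Hunk 1: at line 2 remove [yyfi,xplnv,lub] add [txzm,bir,hjr] -> 11 lines: snsn dbkth zvjn txzm bir hjr zntm jkwsr fiip ohifc twece
Hunk 2: at line 6 remove [jkwsr] add [iejro,zqxhy] -> 12 lines: snsn dbkth zvjn txzm bir hjr zntm iejro zqxhy fiip ohifc twece
Hunk 3: at line 8 remove [zqxhy] add [rbsw,qvfu] -> 13 lines: snsn dbkth zvjn txzm bir hjr zntm iejro rbsw qvfu fiip ohifc twece
Hunk 4: at line 5 remove [hjr] add [tfouv] -> 13 lines: snsn dbkth zvjn txzm bir tfouv zntm iejro rbsw qvfu fiip ohifc twece
Final line 4: txzm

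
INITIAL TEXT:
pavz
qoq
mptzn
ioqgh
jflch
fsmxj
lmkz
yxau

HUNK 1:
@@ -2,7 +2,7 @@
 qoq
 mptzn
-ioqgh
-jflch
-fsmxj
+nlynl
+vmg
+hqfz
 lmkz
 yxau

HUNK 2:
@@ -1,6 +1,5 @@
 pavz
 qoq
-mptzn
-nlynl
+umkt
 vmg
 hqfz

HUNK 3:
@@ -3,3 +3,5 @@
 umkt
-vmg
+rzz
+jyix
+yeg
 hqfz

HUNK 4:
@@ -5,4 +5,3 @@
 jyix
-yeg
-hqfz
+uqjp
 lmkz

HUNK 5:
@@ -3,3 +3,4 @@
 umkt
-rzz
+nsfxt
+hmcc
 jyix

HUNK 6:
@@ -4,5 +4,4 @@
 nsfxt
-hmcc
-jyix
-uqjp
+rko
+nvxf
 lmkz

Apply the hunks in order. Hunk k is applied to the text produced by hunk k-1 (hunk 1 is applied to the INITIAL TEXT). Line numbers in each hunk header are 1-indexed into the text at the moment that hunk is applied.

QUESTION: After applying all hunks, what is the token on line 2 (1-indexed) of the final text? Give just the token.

Hunk 1: at line 2 remove [ioqgh,jflch,fsmxj] add [nlynl,vmg,hqfz] -> 8 lines: pavz qoq mptzn nlynl vmg hqfz lmkz yxau
Hunk 2: at line 1 remove [mptzn,nlynl] add [umkt] -> 7 lines: pavz qoq umkt vmg hqfz lmkz yxau
Hunk 3: at line 3 remove [vmg] add [rzz,jyix,yeg] -> 9 lines: pavz qoq umkt rzz jyix yeg hqfz lmkz yxau
Hunk 4: at line 5 remove [yeg,hqfz] add [uqjp] -> 8 lines: pavz qoq umkt rzz jyix uqjp lmkz yxau
Hunk 5: at line 3 remove [rzz] add [nsfxt,hmcc] -> 9 lines: pavz qoq umkt nsfxt hmcc jyix uqjp lmkz yxau
Hunk 6: at line 4 remove [hmcc,jyix,uqjp] add [rko,nvxf] -> 8 lines: pavz qoq umkt nsfxt rko nvxf lmkz yxau
Final line 2: qoq

Answer: qoq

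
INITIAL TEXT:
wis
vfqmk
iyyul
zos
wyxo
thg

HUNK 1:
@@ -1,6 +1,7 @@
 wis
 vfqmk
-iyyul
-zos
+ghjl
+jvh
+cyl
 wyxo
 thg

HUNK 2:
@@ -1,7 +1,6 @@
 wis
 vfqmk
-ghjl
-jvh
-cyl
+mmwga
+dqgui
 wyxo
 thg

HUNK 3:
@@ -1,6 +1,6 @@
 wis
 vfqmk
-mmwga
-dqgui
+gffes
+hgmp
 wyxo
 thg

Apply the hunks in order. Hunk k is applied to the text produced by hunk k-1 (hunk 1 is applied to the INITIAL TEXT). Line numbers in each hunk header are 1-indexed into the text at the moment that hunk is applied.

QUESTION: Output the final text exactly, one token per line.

Hunk 1: at line 1 remove [iyyul,zos] add [ghjl,jvh,cyl] -> 7 lines: wis vfqmk ghjl jvh cyl wyxo thg
Hunk 2: at line 1 remove [ghjl,jvh,cyl] add [mmwga,dqgui] -> 6 lines: wis vfqmk mmwga dqgui wyxo thg
Hunk 3: at line 1 remove [mmwga,dqgui] add [gffes,hgmp] -> 6 lines: wis vfqmk gffes hgmp wyxo thg

Answer: wis
vfqmk
gffes
hgmp
wyxo
thg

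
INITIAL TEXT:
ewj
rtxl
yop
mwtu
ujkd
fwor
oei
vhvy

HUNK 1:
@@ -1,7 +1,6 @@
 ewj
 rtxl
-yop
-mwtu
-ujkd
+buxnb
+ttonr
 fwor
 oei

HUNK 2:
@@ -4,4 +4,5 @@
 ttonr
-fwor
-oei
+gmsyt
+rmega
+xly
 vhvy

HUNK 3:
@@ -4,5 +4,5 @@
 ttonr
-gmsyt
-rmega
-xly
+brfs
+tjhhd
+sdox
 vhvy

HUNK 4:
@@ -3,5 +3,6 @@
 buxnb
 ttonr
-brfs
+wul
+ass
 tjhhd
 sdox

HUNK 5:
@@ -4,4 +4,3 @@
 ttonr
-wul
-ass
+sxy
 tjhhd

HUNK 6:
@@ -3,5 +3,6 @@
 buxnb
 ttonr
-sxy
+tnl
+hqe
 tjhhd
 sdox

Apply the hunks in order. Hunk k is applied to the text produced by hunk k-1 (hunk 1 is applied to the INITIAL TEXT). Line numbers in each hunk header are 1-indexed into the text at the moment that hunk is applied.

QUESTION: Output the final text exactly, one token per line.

Answer: ewj
rtxl
buxnb
ttonr
tnl
hqe
tjhhd
sdox
vhvy

Derivation:
Hunk 1: at line 1 remove [yop,mwtu,ujkd] add [buxnb,ttonr] -> 7 lines: ewj rtxl buxnb ttonr fwor oei vhvy
Hunk 2: at line 4 remove [fwor,oei] add [gmsyt,rmega,xly] -> 8 lines: ewj rtxl buxnb ttonr gmsyt rmega xly vhvy
Hunk 3: at line 4 remove [gmsyt,rmega,xly] add [brfs,tjhhd,sdox] -> 8 lines: ewj rtxl buxnb ttonr brfs tjhhd sdox vhvy
Hunk 4: at line 3 remove [brfs] add [wul,ass] -> 9 lines: ewj rtxl buxnb ttonr wul ass tjhhd sdox vhvy
Hunk 5: at line 4 remove [wul,ass] add [sxy] -> 8 lines: ewj rtxl buxnb ttonr sxy tjhhd sdox vhvy
Hunk 6: at line 3 remove [sxy] add [tnl,hqe] -> 9 lines: ewj rtxl buxnb ttonr tnl hqe tjhhd sdox vhvy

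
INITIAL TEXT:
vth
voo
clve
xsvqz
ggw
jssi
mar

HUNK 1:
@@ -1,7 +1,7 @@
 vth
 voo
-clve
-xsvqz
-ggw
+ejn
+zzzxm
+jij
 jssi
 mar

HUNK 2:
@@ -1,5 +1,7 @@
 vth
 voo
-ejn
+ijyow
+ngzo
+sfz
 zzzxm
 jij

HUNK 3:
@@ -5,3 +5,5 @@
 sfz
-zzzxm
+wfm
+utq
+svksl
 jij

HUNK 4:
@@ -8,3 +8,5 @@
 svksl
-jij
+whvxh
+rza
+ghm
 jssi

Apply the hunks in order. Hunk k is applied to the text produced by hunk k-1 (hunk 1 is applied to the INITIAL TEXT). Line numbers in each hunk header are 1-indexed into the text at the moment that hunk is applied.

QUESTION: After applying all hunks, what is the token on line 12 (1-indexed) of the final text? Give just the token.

Hunk 1: at line 1 remove [clve,xsvqz,ggw] add [ejn,zzzxm,jij] -> 7 lines: vth voo ejn zzzxm jij jssi mar
Hunk 2: at line 1 remove [ejn] add [ijyow,ngzo,sfz] -> 9 lines: vth voo ijyow ngzo sfz zzzxm jij jssi mar
Hunk 3: at line 5 remove [zzzxm] add [wfm,utq,svksl] -> 11 lines: vth voo ijyow ngzo sfz wfm utq svksl jij jssi mar
Hunk 4: at line 8 remove [jij] add [whvxh,rza,ghm] -> 13 lines: vth voo ijyow ngzo sfz wfm utq svksl whvxh rza ghm jssi mar
Final line 12: jssi

Answer: jssi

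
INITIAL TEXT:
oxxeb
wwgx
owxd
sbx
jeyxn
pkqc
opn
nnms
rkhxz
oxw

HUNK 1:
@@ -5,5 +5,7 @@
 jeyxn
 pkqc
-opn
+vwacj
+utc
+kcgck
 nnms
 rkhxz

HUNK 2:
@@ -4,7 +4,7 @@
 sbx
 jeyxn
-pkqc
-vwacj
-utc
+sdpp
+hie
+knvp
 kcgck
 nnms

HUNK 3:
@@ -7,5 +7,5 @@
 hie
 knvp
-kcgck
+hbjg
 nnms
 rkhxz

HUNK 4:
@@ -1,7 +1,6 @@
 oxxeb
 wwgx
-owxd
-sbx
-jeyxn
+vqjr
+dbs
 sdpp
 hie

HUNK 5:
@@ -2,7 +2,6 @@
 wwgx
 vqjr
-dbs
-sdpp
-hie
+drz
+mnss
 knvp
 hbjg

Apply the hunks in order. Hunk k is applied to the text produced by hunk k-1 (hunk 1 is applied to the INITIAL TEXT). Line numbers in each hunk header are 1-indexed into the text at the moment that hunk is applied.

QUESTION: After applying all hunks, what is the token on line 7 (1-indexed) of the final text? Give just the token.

Answer: hbjg

Derivation:
Hunk 1: at line 5 remove [opn] add [vwacj,utc,kcgck] -> 12 lines: oxxeb wwgx owxd sbx jeyxn pkqc vwacj utc kcgck nnms rkhxz oxw
Hunk 2: at line 4 remove [pkqc,vwacj,utc] add [sdpp,hie,knvp] -> 12 lines: oxxeb wwgx owxd sbx jeyxn sdpp hie knvp kcgck nnms rkhxz oxw
Hunk 3: at line 7 remove [kcgck] add [hbjg] -> 12 lines: oxxeb wwgx owxd sbx jeyxn sdpp hie knvp hbjg nnms rkhxz oxw
Hunk 4: at line 1 remove [owxd,sbx,jeyxn] add [vqjr,dbs] -> 11 lines: oxxeb wwgx vqjr dbs sdpp hie knvp hbjg nnms rkhxz oxw
Hunk 5: at line 2 remove [dbs,sdpp,hie] add [drz,mnss] -> 10 lines: oxxeb wwgx vqjr drz mnss knvp hbjg nnms rkhxz oxw
Final line 7: hbjg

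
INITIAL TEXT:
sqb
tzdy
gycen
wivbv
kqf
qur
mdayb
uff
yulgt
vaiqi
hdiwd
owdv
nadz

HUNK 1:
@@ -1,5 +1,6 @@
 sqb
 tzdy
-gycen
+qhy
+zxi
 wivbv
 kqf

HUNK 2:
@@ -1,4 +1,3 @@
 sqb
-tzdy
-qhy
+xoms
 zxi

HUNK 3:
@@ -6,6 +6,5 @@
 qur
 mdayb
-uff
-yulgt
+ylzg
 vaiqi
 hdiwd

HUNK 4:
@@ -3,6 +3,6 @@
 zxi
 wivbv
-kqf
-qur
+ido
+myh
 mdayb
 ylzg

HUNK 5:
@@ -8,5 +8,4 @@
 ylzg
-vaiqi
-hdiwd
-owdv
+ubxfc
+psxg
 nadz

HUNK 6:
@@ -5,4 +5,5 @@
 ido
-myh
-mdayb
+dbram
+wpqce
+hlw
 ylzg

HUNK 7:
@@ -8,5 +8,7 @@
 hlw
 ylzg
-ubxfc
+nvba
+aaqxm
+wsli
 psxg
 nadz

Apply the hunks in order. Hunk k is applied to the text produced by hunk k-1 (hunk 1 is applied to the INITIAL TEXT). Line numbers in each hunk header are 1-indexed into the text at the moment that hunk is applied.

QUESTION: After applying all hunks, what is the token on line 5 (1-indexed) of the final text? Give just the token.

Hunk 1: at line 1 remove [gycen] add [qhy,zxi] -> 14 lines: sqb tzdy qhy zxi wivbv kqf qur mdayb uff yulgt vaiqi hdiwd owdv nadz
Hunk 2: at line 1 remove [tzdy,qhy] add [xoms] -> 13 lines: sqb xoms zxi wivbv kqf qur mdayb uff yulgt vaiqi hdiwd owdv nadz
Hunk 3: at line 6 remove [uff,yulgt] add [ylzg] -> 12 lines: sqb xoms zxi wivbv kqf qur mdayb ylzg vaiqi hdiwd owdv nadz
Hunk 4: at line 3 remove [kqf,qur] add [ido,myh] -> 12 lines: sqb xoms zxi wivbv ido myh mdayb ylzg vaiqi hdiwd owdv nadz
Hunk 5: at line 8 remove [vaiqi,hdiwd,owdv] add [ubxfc,psxg] -> 11 lines: sqb xoms zxi wivbv ido myh mdayb ylzg ubxfc psxg nadz
Hunk 6: at line 5 remove [myh,mdayb] add [dbram,wpqce,hlw] -> 12 lines: sqb xoms zxi wivbv ido dbram wpqce hlw ylzg ubxfc psxg nadz
Hunk 7: at line 8 remove [ubxfc] add [nvba,aaqxm,wsli] -> 14 lines: sqb xoms zxi wivbv ido dbram wpqce hlw ylzg nvba aaqxm wsli psxg nadz
Final line 5: ido

Answer: ido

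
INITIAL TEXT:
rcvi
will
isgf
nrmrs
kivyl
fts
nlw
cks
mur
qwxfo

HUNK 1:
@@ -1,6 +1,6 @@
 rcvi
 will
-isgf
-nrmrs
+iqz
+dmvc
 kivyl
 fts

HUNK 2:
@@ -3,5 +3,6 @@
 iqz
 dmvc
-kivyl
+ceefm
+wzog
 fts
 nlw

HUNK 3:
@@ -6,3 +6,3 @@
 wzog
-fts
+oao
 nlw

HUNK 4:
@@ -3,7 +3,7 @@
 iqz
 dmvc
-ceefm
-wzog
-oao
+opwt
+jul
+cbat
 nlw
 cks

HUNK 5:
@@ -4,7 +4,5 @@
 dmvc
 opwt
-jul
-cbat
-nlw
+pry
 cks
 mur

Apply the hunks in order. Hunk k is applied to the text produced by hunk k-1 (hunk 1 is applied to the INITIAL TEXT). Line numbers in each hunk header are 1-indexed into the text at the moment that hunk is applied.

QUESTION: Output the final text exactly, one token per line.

Answer: rcvi
will
iqz
dmvc
opwt
pry
cks
mur
qwxfo

Derivation:
Hunk 1: at line 1 remove [isgf,nrmrs] add [iqz,dmvc] -> 10 lines: rcvi will iqz dmvc kivyl fts nlw cks mur qwxfo
Hunk 2: at line 3 remove [kivyl] add [ceefm,wzog] -> 11 lines: rcvi will iqz dmvc ceefm wzog fts nlw cks mur qwxfo
Hunk 3: at line 6 remove [fts] add [oao] -> 11 lines: rcvi will iqz dmvc ceefm wzog oao nlw cks mur qwxfo
Hunk 4: at line 3 remove [ceefm,wzog,oao] add [opwt,jul,cbat] -> 11 lines: rcvi will iqz dmvc opwt jul cbat nlw cks mur qwxfo
Hunk 5: at line 4 remove [jul,cbat,nlw] add [pry] -> 9 lines: rcvi will iqz dmvc opwt pry cks mur qwxfo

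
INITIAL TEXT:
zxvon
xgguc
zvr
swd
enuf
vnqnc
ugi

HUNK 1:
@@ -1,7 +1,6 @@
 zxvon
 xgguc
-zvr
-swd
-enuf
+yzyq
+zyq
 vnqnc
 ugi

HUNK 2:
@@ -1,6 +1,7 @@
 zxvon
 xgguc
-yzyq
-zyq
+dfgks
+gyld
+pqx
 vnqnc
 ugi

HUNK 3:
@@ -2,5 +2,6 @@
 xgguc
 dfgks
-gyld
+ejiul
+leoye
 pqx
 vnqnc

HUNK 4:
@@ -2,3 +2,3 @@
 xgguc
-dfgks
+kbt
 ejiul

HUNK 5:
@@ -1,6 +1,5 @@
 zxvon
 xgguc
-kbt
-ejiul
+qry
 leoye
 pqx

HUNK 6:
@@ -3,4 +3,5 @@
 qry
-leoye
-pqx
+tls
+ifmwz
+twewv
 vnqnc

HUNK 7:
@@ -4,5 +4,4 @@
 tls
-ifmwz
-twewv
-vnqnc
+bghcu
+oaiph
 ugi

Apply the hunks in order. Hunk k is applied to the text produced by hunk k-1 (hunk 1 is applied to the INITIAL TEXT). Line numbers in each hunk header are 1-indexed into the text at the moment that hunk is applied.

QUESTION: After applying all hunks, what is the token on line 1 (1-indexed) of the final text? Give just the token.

Hunk 1: at line 1 remove [zvr,swd,enuf] add [yzyq,zyq] -> 6 lines: zxvon xgguc yzyq zyq vnqnc ugi
Hunk 2: at line 1 remove [yzyq,zyq] add [dfgks,gyld,pqx] -> 7 lines: zxvon xgguc dfgks gyld pqx vnqnc ugi
Hunk 3: at line 2 remove [gyld] add [ejiul,leoye] -> 8 lines: zxvon xgguc dfgks ejiul leoye pqx vnqnc ugi
Hunk 4: at line 2 remove [dfgks] add [kbt] -> 8 lines: zxvon xgguc kbt ejiul leoye pqx vnqnc ugi
Hunk 5: at line 1 remove [kbt,ejiul] add [qry] -> 7 lines: zxvon xgguc qry leoye pqx vnqnc ugi
Hunk 6: at line 3 remove [leoye,pqx] add [tls,ifmwz,twewv] -> 8 lines: zxvon xgguc qry tls ifmwz twewv vnqnc ugi
Hunk 7: at line 4 remove [ifmwz,twewv,vnqnc] add [bghcu,oaiph] -> 7 lines: zxvon xgguc qry tls bghcu oaiph ugi
Final line 1: zxvon

Answer: zxvon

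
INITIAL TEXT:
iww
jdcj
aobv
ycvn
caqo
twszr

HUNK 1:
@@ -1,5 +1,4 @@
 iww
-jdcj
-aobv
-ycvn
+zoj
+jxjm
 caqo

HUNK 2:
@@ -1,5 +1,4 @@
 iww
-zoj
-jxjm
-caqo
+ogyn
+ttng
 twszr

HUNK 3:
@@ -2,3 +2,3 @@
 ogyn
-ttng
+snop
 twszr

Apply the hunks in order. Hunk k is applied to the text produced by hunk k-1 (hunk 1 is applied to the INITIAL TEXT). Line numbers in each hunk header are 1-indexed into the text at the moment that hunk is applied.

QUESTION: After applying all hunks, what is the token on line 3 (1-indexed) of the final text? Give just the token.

Hunk 1: at line 1 remove [jdcj,aobv,ycvn] add [zoj,jxjm] -> 5 lines: iww zoj jxjm caqo twszr
Hunk 2: at line 1 remove [zoj,jxjm,caqo] add [ogyn,ttng] -> 4 lines: iww ogyn ttng twszr
Hunk 3: at line 2 remove [ttng] add [snop] -> 4 lines: iww ogyn snop twszr
Final line 3: snop

Answer: snop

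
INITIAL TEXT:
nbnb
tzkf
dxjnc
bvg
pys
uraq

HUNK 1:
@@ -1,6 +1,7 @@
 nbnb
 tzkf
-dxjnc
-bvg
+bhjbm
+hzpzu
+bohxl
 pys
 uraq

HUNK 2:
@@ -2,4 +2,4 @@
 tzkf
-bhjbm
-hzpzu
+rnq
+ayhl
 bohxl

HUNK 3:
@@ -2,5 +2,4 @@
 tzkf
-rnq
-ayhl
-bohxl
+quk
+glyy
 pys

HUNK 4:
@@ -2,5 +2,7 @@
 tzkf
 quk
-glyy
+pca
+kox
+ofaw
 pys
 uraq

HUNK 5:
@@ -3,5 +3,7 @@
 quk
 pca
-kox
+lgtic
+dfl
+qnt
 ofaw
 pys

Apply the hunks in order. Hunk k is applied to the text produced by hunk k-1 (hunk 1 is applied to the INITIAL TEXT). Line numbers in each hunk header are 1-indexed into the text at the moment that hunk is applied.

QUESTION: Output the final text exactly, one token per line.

Answer: nbnb
tzkf
quk
pca
lgtic
dfl
qnt
ofaw
pys
uraq

Derivation:
Hunk 1: at line 1 remove [dxjnc,bvg] add [bhjbm,hzpzu,bohxl] -> 7 lines: nbnb tzkf bhjbm hzpzu bohxl pys uraq
Hunk 2: at line 2 remove [bhjbm,hzpzu] add [rnq,ayhl] -> 7 lines: nbnb tzkf rnq ayhl bohxl pys uraq
Hunk 3: at line 2 remove [rnq,ayhl,bohxl] add [quk,glyy] -> 6 lines: nbnb tzkf quk glyy pys uraq
Hunk 4: at line 2 remove [glyy] add [pca,kox,ofaw] -> 8 lines: nbnb tzkf quk pca kox ofaw pys uraq
Hunk 5: at line 3 remove [kox] add [lgtic,dfl,qnt] -> 10 lines: nbnb tzkf quk pca lgtic dfl qnt ofaw pys uraq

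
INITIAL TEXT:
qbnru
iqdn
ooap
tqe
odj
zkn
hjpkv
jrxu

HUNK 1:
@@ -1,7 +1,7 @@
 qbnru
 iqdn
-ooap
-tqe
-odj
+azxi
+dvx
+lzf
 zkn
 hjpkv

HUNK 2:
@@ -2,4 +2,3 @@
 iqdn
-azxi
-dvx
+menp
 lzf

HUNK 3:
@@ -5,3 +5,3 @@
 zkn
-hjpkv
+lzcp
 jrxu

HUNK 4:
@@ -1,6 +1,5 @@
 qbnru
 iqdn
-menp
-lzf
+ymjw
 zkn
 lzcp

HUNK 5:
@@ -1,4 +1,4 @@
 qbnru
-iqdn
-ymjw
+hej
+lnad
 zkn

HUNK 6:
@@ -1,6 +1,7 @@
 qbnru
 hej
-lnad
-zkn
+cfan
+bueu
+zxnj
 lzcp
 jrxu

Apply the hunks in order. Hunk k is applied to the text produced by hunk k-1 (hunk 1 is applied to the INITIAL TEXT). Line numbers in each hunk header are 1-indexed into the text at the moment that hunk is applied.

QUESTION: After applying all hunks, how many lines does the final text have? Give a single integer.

Answer: 7

Derivation:
Hunk 1: at line 1 remove [ooap,tqe,odj] add [azxi,dvx,lzf] -> 8 lines: qbnru iqdn azxi dvx lzf zkn hjpkv jrxu
Hunk 2: at line 2 remove [azxi,dvx] add [menp] -> 7 lines: qbnru iqdn menp lzf zkn hjpkv jrxu
Hunk 3: at line 5 remove [hjpkv] add [lzcp] -> 7 lines: qbnru iqdn menp lzf zkn lzcp jrxu
Hunk 4: at line 1 remove [menp,lzf] add [ymjw] -> 6 lines: qbnru iqdn ymjw zkn lzcp jrxu
Hunk 5: at line 1 remove [iqdn,ymjw] add [hej,lnad] -> 6 lines: qbnru hej lnad zkn lzcp jrxu
Hunk 6: at line 1 remove [lnad,zkn] add [cfan,bueu,zxnj] -> 7 lines: qbnru hej cfan bueu zxnj lzcp jrxu
Final line count: 7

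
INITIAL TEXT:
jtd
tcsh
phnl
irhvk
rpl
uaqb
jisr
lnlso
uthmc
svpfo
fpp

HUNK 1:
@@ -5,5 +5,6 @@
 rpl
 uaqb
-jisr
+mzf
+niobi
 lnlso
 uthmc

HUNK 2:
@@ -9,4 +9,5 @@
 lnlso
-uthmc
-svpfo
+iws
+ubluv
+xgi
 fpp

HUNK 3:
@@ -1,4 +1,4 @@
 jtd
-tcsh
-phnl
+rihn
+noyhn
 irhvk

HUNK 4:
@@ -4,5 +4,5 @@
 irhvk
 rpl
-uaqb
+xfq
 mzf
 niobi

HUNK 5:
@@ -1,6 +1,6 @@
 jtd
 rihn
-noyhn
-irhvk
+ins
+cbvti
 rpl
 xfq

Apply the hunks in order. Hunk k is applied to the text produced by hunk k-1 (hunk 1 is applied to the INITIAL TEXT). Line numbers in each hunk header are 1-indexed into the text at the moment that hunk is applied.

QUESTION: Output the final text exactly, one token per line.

Answer: jtd
rihn
ins
cbvti
rpl
xfq
mzf
niobi
lnlso
iws
ubluv
xgi
fpp

Derivation:
Hunk 1: at line 5 remove [jisr] add [mzf,niobi] -> 12 lines: jtd tcsh phnl irhvk rpl uaqb mzf niobi lnlso uthmc svpfo fpp
Hunk 2: at line 9 remove [uthmc,svpfo] add [iws,ubluv,xgi] -> 13 lines: jtd tcsh phnl irhvk rpl uaqb mzf niobi lnlso iws ubluv xgi fpp
Hunk 3: at line 1 remove [tcsh,phnl] add [rihn,noyhn] -> 13 lines: jtd rihn noyhn irhvk rpl uaqb mzf niobi lnlso iws ubluv xgi fpp
Hunk 4: at line 4 remove [uaqb] add [xfq] -> 13 lines: jtd rihn noyhn irhvk rpl xfq mzf niobi lnlso iws ubluv xgi fpp
Hunk 5: at line 1 remove [noyhn,irhvk] add [ins,cbvti] -> 13 lines: jtd rihn ins cbvti rpl xfq mzf niobi lnlso iws ubluv xgi fpp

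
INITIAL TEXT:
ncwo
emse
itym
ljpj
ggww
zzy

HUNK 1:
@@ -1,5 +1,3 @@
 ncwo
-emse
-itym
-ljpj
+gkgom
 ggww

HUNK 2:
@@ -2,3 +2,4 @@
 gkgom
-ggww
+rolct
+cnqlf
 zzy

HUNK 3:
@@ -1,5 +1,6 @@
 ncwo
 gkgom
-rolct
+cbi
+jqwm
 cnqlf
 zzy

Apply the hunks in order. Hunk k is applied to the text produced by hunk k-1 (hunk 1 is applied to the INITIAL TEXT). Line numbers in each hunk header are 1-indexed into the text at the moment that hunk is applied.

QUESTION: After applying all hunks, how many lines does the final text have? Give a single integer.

Hunk 1: at line 1 remove [emse,itym,ljpj] add [gkgom] -> 4 lines: ncwo gkgom ggww zzy
Hunk 2: at line 2 remove [ggww] add [rolct,cnqlf] -> 5 lines: ncwo gkgom rolct cnqlf zzy
Hunk 3: at line 1 remove [rolct] add [cbi,jqwm] -> 6 lines: ncwo gkgom cbi jqwm cnqlf zzy
Final line count: 6

Answer: 6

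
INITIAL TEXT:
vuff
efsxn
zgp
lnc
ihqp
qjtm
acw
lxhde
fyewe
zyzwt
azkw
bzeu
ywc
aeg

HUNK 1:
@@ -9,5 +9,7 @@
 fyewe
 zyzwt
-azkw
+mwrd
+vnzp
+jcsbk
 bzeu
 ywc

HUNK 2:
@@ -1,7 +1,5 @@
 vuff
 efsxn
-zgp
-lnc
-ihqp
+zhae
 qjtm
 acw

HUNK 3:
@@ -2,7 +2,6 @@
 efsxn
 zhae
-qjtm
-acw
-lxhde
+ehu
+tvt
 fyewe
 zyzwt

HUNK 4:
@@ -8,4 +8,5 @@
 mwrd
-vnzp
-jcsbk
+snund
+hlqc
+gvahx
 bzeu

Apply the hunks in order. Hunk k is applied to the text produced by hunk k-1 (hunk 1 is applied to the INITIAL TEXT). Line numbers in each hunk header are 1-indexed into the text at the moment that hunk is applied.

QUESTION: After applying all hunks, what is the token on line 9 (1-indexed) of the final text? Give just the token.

Answer: snund

Derivation:
Hunk 1: at line 9 remove [azkw] add [mwrd,vnzp,jcsbk] -> 16 lines: vuff efsxn zgp lnc ihqp qjtm acw lxhde fyewe zyzwt mwrd vnzp jcsbk bzeu ywc aeg
Hunk 2: at line 1 remove [zgp,lnc,ihqp] add [zhae] -> 14 lines: vuff efsxn zhae qjtm acw lxhde fyewe zyzwt mwrd vnzp jcsbk bzeu ywc aeg
Hunk 3: at line 2 remove [qjtm,acw,lxhde] add [ehu,tvt] -> 13 lines: vuff efsxn zhae ehu tvt fyewe zyzwt mwrd vnzp jcsbk bzeu ywc aeg
Hunk 4: at line 8 remove [vnzp,jcsbk] add [snund,hlqc,gvahx] -> 14 lines: vuff efsxn zhae ehu tvt fyewe zyzwt mwrd snund hlqc gvahx bzeu ywc aeg
Final line 9: snund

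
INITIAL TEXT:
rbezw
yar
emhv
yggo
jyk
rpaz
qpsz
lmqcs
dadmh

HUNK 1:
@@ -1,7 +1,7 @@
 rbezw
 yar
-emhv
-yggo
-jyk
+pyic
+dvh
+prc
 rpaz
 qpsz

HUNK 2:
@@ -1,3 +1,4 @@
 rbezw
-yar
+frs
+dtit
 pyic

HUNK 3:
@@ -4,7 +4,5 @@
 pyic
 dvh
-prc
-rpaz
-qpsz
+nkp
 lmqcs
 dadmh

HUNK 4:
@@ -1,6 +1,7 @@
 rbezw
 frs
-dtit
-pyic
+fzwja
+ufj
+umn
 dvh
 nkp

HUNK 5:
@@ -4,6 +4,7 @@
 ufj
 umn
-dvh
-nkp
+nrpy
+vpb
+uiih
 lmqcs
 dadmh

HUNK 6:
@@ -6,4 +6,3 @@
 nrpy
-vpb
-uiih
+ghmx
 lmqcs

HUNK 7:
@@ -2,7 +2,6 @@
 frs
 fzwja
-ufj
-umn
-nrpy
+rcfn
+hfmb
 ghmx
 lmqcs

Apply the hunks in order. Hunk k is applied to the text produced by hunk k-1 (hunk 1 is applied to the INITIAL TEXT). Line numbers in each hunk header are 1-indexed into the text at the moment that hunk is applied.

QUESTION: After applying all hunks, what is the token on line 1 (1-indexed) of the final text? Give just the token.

Hunk 1: at line 1 remove [emhv,yggo,jyk] add [pyic,dvh,prc] -> 9 lines: rbezw yar pyic dvh prc rpaz qpsz lmqcs dadmh
Hunk 2: at line 1 remove [yar] add [frs,dtit] -> 10 lines: rbezw frs dtit pyic dvh prc rpaz qpsz lmqcs dadmh
Hunk 3: at line 4 remove [prc,rpaz,qpsz] add [nkp] -> 8 lines: rbezw frs dtit pyic dvh nkp lmqcs dadmh
Hunk 4: at line 1 remove [dtit,pyic] add [fzwja,ufj,umn] -> 9 lines: rbezw frs fzwja ufj umn dvh nkp lmqcs dadmh
Hunk 5: at line 4 remove [dvh,nkp] add [nrpy,vpb,uiih] -> 10 lines: rbezw frs fzwja ufj umn nrpy vpb uiih lmqcs dadmh
Hunk 6: at line 6 remove [vpb,uiih] add [ghmx] -> 9 lines: rbezw frs fzwja ufj umn nrpy ghmx lmqcs dadmh
Hunk 7: at line 2 remove [ufj,umn,nrpy] add [rcfn,hfmb] -> 8 lines: rbezw frs fzwja rcfn hfmb ghmx lmqcs dadmh
Final line 1: rbezw

Answer: rbezw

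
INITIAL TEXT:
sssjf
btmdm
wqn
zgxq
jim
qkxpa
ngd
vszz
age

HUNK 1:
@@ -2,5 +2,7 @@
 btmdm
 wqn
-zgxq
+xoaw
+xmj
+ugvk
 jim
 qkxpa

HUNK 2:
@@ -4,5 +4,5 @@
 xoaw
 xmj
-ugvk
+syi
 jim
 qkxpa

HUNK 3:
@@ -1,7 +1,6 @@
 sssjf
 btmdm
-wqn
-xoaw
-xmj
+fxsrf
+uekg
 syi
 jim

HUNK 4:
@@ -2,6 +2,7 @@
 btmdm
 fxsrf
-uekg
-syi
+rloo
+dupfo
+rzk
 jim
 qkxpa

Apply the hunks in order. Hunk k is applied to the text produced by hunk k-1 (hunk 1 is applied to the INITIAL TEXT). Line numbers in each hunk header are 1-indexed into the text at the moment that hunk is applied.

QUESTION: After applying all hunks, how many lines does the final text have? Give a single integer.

Answer: 11

Derivation:
Hunk 1: at line 2 remove [zgxq] add [xoaw,xmj,ugvk] -> 11 lines: sssjf btmdm wqn xoaw xmj ugvk jim qkxpa ngd vszz age
Hunk 2: at line 4 remove [ugvk] add [syi] -> 11 lines: sssjf btmdm wqn xoaw xmj syi jim qkxpa ngd vszz age
Hunk 3: at line 1 remove [wqn,xoaw,xmj] add [fxsrf,uekg] -> 10 lines: sssjf btmdm fxsrf uekg syi jim qkxpa ngd vszz age
Hunk 4: at line 2 remove [uekg,syi] add [rloo,dupfo,rzk] -> 11 lines: sssjf btmdm fxsrf rloo dupfo rzk jim qkxpa ngd vszz age
Final line count: 11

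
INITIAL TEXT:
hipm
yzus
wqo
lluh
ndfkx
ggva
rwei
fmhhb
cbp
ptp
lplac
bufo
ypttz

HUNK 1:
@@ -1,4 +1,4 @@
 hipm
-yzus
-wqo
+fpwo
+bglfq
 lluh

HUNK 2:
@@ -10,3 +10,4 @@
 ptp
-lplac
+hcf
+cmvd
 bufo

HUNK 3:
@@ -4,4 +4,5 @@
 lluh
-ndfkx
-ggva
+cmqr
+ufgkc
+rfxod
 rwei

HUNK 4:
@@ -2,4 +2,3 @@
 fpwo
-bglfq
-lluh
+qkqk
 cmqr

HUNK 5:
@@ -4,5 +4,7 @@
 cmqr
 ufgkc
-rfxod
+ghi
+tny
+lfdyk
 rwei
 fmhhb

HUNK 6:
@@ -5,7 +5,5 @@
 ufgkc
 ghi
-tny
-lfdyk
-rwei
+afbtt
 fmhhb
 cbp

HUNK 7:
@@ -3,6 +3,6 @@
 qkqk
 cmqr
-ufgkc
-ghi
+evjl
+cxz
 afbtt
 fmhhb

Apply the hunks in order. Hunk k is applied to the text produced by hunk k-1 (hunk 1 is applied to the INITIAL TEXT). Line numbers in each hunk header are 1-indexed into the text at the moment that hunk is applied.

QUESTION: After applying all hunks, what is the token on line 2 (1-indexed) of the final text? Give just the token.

Hunk 1: at line 1 remove [yzus,wqo] add [fpwo,bglfq] -> 13 lines: hipm fpwo bglfq lluh ndfkx ggva rwei fmhhb cbp ptp lplac bufo ypttz
Hunk 2: at line 10 remove [lplac] add [hcf,cmvd] -> 14 lines: hipm fpwo bglfq lluh ndfkx ggva rwei fmhhb cbp ptp hcf cmvd bufo ypttz
Hunk 3: at line 4 remove [ndfkx,ggva] add [cmqr,ufgkc,rfxod] -> 15 lines: hipm fpwo bglfq lluh cmqr ufgkc rfxod rwei fmhhb cbp ptp hcf cmvd bufo ypttz
Hunk 4: at line 2 remove [bglfq,lluh] add [qkqk] -> 14 lines: hipm fpwo qkqk cmqr ufgkc rfxod rwei fmhhb cbp ptp hcf cmvd bufo ypttz
Hunk 5: at line 4 remove [rfxod] add [ghi,tny,lfdyk] -> 16 lines: hipm fpwo qkqk cmqr ufgkc ghi tny lfdyk rwei fmhhb cbp ptp hcf cmvd bufo ypttz
Hunk 6: at line 5 remove [tny,lfdyk,rwei] add [afbtt] -> 14 lines: hipm fpwo qkqk cmqr ufgkc ghi afbtt fmhhb cbp ptp hcf cmvd bufo ypttz
Hunk 7: at line 3 remove [ufgkc,ghi] add [evjl,cxz] -> 14 lines: hipm fpwo qkqk cmqr evjl cxz afbtt fmhhb cbp ptp hcf cmvd bufo ypttz
Final line 2: fpwo

Answer: fpwo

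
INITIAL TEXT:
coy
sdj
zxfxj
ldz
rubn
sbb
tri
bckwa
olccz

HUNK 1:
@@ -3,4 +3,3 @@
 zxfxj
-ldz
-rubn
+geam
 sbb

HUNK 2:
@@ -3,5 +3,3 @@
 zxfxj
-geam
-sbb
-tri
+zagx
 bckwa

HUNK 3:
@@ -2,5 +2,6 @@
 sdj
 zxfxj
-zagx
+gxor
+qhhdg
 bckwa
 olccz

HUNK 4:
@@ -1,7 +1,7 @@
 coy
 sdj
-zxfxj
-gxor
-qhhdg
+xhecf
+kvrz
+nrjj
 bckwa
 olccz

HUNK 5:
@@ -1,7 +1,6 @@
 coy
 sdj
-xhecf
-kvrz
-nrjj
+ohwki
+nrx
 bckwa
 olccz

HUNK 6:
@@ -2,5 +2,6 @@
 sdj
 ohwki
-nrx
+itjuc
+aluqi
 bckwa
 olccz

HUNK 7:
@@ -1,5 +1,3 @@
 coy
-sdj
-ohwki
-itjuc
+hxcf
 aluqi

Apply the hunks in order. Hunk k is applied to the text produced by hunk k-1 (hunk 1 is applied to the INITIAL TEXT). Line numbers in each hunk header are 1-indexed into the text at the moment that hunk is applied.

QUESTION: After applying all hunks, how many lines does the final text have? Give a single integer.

Hunk 1: at line 3 remove [ldz,rubn] add [geam] -> 8 lines: coy sdj zxfxj geam sbb tri bckwa olccz
Hunk 2: at line 3 remove [geam,sbb,tri] add [zagx] -> 6 lines: coy sdj zxfxj zagx bckwa olccz
Hunk 3: at line 2 remove [zagx] add [gxor,qhhdg] -> 7 lines: coy sdj zxfxj gxor qhhdg bckwa olccz
Hunk 4: at line 1 remove [zxfxj,gxor,qhhdg] add [xhecf,kvrz,nrjj] -> 7 lines: coy sdj xhecf kvrz nrjj bckwa olccz
Hunk 5: at line 1 remove [xhecf,kvrz,nrjj] add [ohwki,nrx] -> 6 lines: coy sdj ohwki nrx bckwa olccz
Hunk 6: at line 2 remove [nrx] add [itjuc,aluqi] -> 7 lines: coy sdj ohwki itjuc aluqi bckwa olccz
Hunk 7: at line 1 remove [sdj,ohwki,itjuc] add [hxcf] -> 5 lines: coy hxcf aluqi bckwa olccz
Final line count: 5

Answer: 5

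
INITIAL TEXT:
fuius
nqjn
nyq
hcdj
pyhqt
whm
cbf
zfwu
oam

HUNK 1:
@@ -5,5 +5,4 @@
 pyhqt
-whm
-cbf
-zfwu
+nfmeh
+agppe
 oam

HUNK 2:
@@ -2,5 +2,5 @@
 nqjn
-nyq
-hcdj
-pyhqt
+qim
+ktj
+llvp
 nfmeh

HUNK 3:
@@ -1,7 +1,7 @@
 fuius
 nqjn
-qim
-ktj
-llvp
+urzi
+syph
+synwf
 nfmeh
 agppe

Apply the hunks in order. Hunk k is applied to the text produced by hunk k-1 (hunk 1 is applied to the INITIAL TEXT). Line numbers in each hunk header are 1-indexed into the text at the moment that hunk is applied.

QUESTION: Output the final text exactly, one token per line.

Answer: fuius
nqjn
urzi
syph
synwf
nfmeh
agppe
oam

Derivation:
Hunk 1: at line 5 remove [whm,cbf,zfwu] add [nfmeh,agppe] -> 8 lines: fuius nqjn nyq hcdj pyhqt nfmeh agppe oam
Hunk 2: at line 2 remove [nyq,hcdj,pyhqt] add [qim,ktj,llvp] -> 8 lines: fuius nqjn qim ktj llvp nfmeh agppe oam
Hunk 3: at line 1 remove [qim,ktj,llvp] add [urzi,syph,synwf] -> 8 lines: fuius nqjn urzi syph synwf nfmeh agppe oam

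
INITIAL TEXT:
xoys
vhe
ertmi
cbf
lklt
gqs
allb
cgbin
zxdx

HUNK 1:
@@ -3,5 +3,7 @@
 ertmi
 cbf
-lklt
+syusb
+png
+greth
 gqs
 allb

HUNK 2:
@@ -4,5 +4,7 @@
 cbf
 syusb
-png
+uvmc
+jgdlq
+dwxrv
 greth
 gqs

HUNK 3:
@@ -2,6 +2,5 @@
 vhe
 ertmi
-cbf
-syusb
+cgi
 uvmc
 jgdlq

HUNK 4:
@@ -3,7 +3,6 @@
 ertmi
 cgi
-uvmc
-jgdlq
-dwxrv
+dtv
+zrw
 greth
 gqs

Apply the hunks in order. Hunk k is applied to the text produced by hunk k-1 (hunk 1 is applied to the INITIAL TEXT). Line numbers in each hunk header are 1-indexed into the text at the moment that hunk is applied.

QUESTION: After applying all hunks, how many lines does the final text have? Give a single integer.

Hunk 1: at line 3 remove [lklt] add [syusb,png,greth] -> 11 lines: xoys vhe ertmi cbf syusb png greth gqs allb cgbin zxdx
Hunk 2: at line 4 remove [png] add [uvmc,jgdlq,dwxrv] -> 13 lines: xoys vhe ertmi cbf syusb uvmc jgdlq dwxrv greth gqs allb cgbin zxdx
Hunk 3: at line 2 remove [cbf,syusb] add [cgi] -> 12 lines: xoys vhe ertmi cgi uvmc jgdlq dwxrv greth gqs allb cgbin zxdx
Hunk 4: at line 3 remove [uvmc,jgdlq,dwxrv] add [dtv,zrw] -> 11 lines: xoys vhe ertmi cgi dtv zrw greth gqs allb cgbin zxdx
Final line count: 11

Answer: 11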